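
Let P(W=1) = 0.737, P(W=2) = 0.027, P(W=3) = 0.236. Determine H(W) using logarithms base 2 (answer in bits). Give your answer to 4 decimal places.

0.9568 bits

H(W) = −Σ p·log₂ p.
  −(0.737)·log₂(0.737) = 0.32447
  −(0.027)·log₂(0.027) = 0.14069
  −(0.236)·log₂(0.236) = 0.49162
Sum: 0.32447 + 0.14069 + 0.49162 = 0.9568 bits.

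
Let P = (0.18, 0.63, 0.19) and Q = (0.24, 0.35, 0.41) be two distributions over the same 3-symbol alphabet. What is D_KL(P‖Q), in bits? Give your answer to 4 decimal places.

D(P‖Q) = Σ p·log₂(p/q).
  0.18·log₂(0.18/0.24) = -0.07471
  0.63·log₂(0.63/0.35) = 0.53424
  0.19·log₂(0.19/0.41) = -0.21083
D(P‖Q) = 0.2487 bits.

0.2487 bits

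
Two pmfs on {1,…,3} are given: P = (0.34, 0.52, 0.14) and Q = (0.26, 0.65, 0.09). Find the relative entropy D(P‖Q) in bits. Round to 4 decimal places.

0.0534 bits

D(P‖Q) = Σ p·log₂(p/q).
  0.34·log₂(0.34/0.26) = 0.13159
  0.52·log₂(0.52/0.65) = -0.16740
  0.14·log₂(0.14/0.09) = 0.08924
D(P‖Q) = 0.0534 bits.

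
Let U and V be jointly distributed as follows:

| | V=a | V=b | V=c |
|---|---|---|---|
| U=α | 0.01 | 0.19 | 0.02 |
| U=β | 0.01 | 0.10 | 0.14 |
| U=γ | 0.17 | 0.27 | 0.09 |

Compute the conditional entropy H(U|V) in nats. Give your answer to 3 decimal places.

Chain rule: H(U|V) = H(U,V) − H(V).
Marginals: p(U) = (0.2200, 0.2500, 0.5300), p(V) = (0.1900, 0.5600, 0.2500).
H(U,V) = 1.8629 nats; H(V) = 0.9868 nats.
H(U|V) = 1.8629 − 0.9868 = 0.876 nats.

0.876 nats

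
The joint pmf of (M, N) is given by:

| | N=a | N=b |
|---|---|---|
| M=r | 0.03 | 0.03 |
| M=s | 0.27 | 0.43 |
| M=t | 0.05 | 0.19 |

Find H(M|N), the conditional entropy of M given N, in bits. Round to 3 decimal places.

1.074 bits

Chain rule: H(M|N) = H(M,N) − H(N).
Marginals: p(M) = (0.0600, 0.7000, 0.2400), p(N) = (0.3500, 0.6500).
H(M,N) = 2.0084 bits; H(N) = 0.9341 bits.
H(M|N) = 2.0084 − 0.9341 = 1.074 bits.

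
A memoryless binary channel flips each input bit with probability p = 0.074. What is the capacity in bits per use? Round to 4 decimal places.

0.6193 bits

Binary symmetric channel: C = 1 − h₂(ε) where h₂ is the binary entropy function.
h₂(0.074) = −0.074·log₂0.074 − 0.926·log₂0.926 = 0.3807.
C = 1 − 0.3807 = 0.6193 bits per channel use.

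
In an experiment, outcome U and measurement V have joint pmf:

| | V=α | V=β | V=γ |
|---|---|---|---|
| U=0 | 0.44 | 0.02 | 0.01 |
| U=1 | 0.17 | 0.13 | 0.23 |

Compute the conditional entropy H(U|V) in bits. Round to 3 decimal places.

0.666 bits

Marginals: p(U) = (0.4700, 0.5300), p(V) = (0.6100, 0.1500, 0.2400).
H(U|V) = Σ p(V) · H(U|V=·).
  V=α: p=0.6100, H(U|V=α) = 0.8537
  V=β: p=0.1500, H(U|V=β) = 0.5665
  V=γ: p=0.2400, H(U|V=γ) = 0.2499
Weighted sum = 0.666 bits.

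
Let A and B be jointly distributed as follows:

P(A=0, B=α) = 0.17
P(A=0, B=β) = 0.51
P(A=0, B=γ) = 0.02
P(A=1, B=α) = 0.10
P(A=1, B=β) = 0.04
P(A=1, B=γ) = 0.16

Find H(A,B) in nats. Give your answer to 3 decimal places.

H(A,B) = −Σ p(x,y)·ln p(x,y) over all 6 cells.
  cell (0,α): −0.17·ln0.17 = 0.3012
  cell (0,β): −0.51·ln0.51 = 0.3434
  cell (0,γ): −0.02·ln0.02 = 0.0782
  cell (1,α): −0.10·ln0.10 = 0.2303
  cell (1,β): −0.04·ln0.04 = 0.1288
  cell (1,γ): −0.16·ln0.16 = 0.2932
Sum = 1.375 nats.

1.375 nats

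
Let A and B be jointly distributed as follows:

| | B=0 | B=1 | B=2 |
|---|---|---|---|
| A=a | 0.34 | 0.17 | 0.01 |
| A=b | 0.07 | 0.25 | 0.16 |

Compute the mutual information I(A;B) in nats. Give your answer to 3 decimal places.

0.183 nats

Marginals: p(A) = (0.5200, 0.4800), p(B) = (0.4100, 0.4200, 0.1700).
I(A;B) = H(A) + H(B) − H(A,B).
H(A) = 0.6923, H(B) = 1.0311, H(A,B) = 1.5400.
I(A;B) = 0.6923 + 1.0311 − 1.5400 = 0.183 nats.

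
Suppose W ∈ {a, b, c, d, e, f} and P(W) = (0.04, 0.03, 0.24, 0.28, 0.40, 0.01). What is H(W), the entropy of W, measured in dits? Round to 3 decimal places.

H(W) = −Σ p·log₁₀ p.
  −(0.04)·log₁₀(0.04) = 0.0559
  −(0.03)·log₁₀(0.03) = 0.0457
  −(0.24)·log₁₀(0.24) = 0.1487
  −(0.28)·log₁₀(0.28) = 0.1548
  −(0.40)·log₁₀(0.40) = 0.1592
  −(0.01)·log₁₀(0.01) = 0.0200
Sum: 0.0559 + 0.0457 + 0.1487 + 0.1548 + 0.1592 + 0.0200 = 0.584 dits.

0.584 dits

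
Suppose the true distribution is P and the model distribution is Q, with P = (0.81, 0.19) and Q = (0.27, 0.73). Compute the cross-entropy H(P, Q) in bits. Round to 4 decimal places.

H(P,Q) = −Σ p·log₂ q.
  −0.81·log₂(0.27) = 1.53006
  −0.19·log₂(0.73) = 0.08627
H(P,Q) = 1.6163 bits.

1.6163 bits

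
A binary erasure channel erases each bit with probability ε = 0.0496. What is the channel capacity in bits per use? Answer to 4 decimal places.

0.9504 bits

Binary erasure channel: capacity C = 1 − ε.
C = 1 − 0.0496 = 0.9504 bits per channel use.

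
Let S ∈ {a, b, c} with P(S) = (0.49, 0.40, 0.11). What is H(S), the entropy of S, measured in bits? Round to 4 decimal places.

H(S) = −Σ p·log₂ p.
  −(0.49)·log₂(0.49) = 0.50428
  −(0.40)·log₂(0.40) = 0.52877
  −(0.11)·log₂(0.11) = 0.35029
Sum: 0.50428 + 0.52877 + 0.35029 = 1.3833 bits.

1.3833 bits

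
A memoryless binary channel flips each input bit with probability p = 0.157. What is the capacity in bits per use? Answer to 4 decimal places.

0.3729 bits

Binary symmetric channel: C = 1 − h₂(ε) where h₂ is the binary entropy function.
h₂(0.157) = −0.157·log₂0.157 − 0.843·log₂0.843 = 0.6271.
C = 1 − 0.6271 = 0.3729 bits per channel use.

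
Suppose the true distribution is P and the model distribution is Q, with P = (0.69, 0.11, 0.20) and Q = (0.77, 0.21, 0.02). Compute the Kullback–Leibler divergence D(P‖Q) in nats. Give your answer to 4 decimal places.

D(P‖Q) = Σ p·ln(p/q).
  0.69·ln(0.69/0.77) = -0.07569
  0.11·ln(0.11/0.21) = -0.07113
  0.20·ln(0.20/0.02) = 0.46052
D(P‖Q) = 0.3137 nats.

0.3137 nats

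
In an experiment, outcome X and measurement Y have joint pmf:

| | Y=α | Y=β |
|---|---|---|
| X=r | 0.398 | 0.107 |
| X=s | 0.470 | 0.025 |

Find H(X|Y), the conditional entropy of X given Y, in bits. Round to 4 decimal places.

Marginals: p(X) = (0.5050, 0.4950), p(Y) = (0.8680, 0.1320).
H(X|Y) = Σ p(Y) · H(X|Y=·).
  Y=α: p=0.8680, H(X|Y=α) = 0.9950
  Y=β: p=0.1320, H(X|Y=β) = 0.7002
Weighted sum = 0.9561 bits.

0.9561 bits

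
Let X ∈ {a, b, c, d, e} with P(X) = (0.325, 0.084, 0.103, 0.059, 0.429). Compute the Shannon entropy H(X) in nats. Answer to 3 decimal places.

H(X) = −Σ p·ln p.
  −(0.325)·ln(0.325) = 0.3653
  −(0.084)·ln(0.084) = 0.2081
  −(0.103)·ln(0.103) = 0.2341
  −(0.059)·ln(0.059) = 0.1670
  −(0.429)·ln(0.429) = 0.3631
Sum: 0.3653 + 0.2081 + 0.2341 + 0.1670 + 0.3631 = 1.338 nats.

1.338 nats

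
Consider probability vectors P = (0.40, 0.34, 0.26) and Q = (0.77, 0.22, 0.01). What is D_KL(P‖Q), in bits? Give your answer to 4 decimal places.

D(P‖Q) = Σ p·log₂(p/q).
  0.40·log₂(0.40/0.77) = -0.37794
  0.34·log₂(0.34/0.22) = 0.21353
  0.26·log₂(0.26/0.01) = 1.22211
D(P‖Q) = 1.0577 bits.

1.0577 bits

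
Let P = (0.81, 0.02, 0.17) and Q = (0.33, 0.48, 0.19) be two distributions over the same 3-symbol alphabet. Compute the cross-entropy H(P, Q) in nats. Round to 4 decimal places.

1.1950 nats

H(P,Q) = −Σ p·ln q.
  −0.81·ln(0.33) = 0.89802
  −0.02·ln(0.48) = 0.01468
  −0.17·ln(0.19) = 0.28232
H(P,Q) = 1.1950 nats.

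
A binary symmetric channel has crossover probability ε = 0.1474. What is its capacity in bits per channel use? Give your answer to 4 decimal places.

Binary symmetric channel: C = 1 − h₂(ε) where h₂ is the binary entropy function.
h₂(0.1474) = −0.1474·log₂0.1474 − 0.8526·log₂0.8526 = 0.6033.
C = 1 − 0.6033 = 0.3967 bits per channel use.

0.3967 bits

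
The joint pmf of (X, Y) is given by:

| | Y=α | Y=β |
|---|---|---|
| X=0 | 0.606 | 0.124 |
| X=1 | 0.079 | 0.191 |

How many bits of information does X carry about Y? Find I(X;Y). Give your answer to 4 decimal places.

Marginals: p(X) = (0.7300, 0.2700), p(Y) = (0.6850, 0.3150).
I(X;Y) = Σ p(x,y)·log₂[p(x,y)/(p(x)p(y))].
  (0,α): 0.606·log₂(1.2119) = 0.16801
  (0,β): 0.124·log₂(0.5392) = -0.11048
  (1,α): 0.079·log₂(0.4271) = -0.09695
  (1,β): 0.191·log₂(2.2457) = 0.22293
Sum = 0.1835 bits.

0.1835 bits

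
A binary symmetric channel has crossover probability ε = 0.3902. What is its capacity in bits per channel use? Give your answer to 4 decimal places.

0.0351 bits

Binary symmetric channel: C = 1 − h₂(ε) where h₂ is the binary entropy function.
h₂(0.3902) = −0.3902·log₂0.3902 − 0.6098·log₂0.6098 = 0.9649.
C = 1 − 0.9649 = 0.0351 bits per channel use.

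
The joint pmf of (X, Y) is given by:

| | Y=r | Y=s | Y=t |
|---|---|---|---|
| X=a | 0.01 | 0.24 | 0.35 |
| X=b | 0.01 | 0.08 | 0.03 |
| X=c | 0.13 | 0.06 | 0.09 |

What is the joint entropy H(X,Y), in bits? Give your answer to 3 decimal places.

H(X,Y) = −Σ p(x,y)·log₂ p(x,y) over all 9 cells.
  cell (a,r): −0.01·log₂0.01 = 0.0664
  cell (a,s): −0.24·log₂0.24 = 0.4941
  cell (a,t): −0.35·log₂0.35 = 0.5301
  cell (b,r): −0.01·log₂0.01 = 0.0664
  cell (b,s): −0.08·log₂0.08 = 0.2915
  cell (b,t): −0.03·log₂0.03 = 0.1518
  cell (c,r): −0.13·log₂0.13 = 0.3826
  cell (c,s): −0.06·log₂0.06 = 0.2435
  cell (c,t): −0.09·log₂0.09 = 0.3127
Sum = 2.539 bits.

2.539 bits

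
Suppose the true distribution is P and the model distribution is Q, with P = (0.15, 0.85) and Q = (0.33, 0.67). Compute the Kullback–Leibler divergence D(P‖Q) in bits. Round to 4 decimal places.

D(P‖Q) = Σ p·log₂(p/q).
  0.15·log₂(0.15/0.33) = -0.17063
  0.85·log₂(0.85/0.67) = 0.29181
D(P‖Q) = 0.1212 bits.

0.1212 bits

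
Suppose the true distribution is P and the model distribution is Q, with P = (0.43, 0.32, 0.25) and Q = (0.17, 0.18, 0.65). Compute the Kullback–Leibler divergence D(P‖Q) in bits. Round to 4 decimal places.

D(P‖Q) = Σ p·log₂(p/q).
  0.43·log₂(0.43/0.17) = 0.57568
  0.32·log₂(0.32/0.18) = 0.26562
  0.25·log₂(0.25/0.65) = -0.34463
D(P‖Q) = 0.4967 bits.

0.4967 bits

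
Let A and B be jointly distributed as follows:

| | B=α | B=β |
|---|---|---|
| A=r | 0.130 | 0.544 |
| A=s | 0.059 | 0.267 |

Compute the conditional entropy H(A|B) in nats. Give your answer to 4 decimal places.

0.6312 nats

Chain rule: H(A|B) = H(A,B) − H(B).
Marginals: p(A) = (0.6740, 0.3260), p(B) = (0.1890, 0.8110).
H(A,B) = 1.1160 nats; H(B) = 0.4848 nats.
H(A|B) = 1.1160 − 0.4848 = 0.6312 nats.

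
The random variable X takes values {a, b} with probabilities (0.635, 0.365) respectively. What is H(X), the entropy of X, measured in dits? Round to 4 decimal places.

0.2850 dits

H(X) = −Σ p·log₁₀ p.
  −(0.635)·log₁₀(0.635) = 0.12524
  −(0.365)·log₁₀(0.365) = 0.15976
Sum: 0.12524 + 0.15976 = 0.2850 dits.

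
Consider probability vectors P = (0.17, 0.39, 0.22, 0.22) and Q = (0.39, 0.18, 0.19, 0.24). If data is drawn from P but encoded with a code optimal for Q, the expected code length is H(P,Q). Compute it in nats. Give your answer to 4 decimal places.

H(P,Q) = −Σ p·ln q.
  −0.17·ln(0.39) = 0.16007
  −0.39·ln(0.18) = 0.66877
  −0.22·ln(0.19) = 0.36536
  −0.22·ln(0.24) = 0.31397
H(P,Q) = 1.5082 nats.

1.5082 nats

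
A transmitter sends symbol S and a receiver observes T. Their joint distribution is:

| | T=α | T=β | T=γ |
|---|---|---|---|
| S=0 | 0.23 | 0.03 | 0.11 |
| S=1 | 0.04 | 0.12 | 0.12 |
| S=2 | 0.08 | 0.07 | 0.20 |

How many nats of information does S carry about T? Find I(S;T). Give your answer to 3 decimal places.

0.121 nats

Marginals: p(S) = (0.3700, 0.2800, 0.3500), p(T) = (0.3500, 0.2200, 0.4300).
I(S;T) = H(S) + H(T) − H(S,T).
H(S) = 1.0917, H(T) = 1.0635, H(S,T) = 2.0337.
I(S;T) = 1.0917 + 1.0635 − 2.0337 = 0.121 nats.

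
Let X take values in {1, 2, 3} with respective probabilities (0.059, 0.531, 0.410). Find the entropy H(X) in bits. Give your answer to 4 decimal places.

1.2532 bits

H(X) = −Σ p·log₂ p.
  −(0.059)·log₂(0.059) = 0.24091
  −(0.531)·log₂(0.531) = 0.48492
  −(0.410)·log₂(0.410) = 0.52738
Sum: 0.24091 + 0.48492 + 0.52738 = 1.2532 bits.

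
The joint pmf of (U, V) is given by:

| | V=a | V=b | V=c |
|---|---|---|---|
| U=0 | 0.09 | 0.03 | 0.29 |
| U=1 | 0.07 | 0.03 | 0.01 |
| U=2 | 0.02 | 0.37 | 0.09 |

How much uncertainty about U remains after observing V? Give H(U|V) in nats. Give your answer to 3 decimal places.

0.642 nats

Marginals: p(U) = (0.4100, 0.1100, 0.4800), p(V) = (0.1800, 0.4300, 0.3900).
H(U|V) = Σ p(V) · H(U|V=·).
  V=a: p=0.1800, H(U|V=a) = 0.9580
  V=b: p=0.4300, H(U|V=b) = 0.5008
  V=c: p=0.3900, H(U|V=c) = 0.6526
Weighted sum = 0.642 nats.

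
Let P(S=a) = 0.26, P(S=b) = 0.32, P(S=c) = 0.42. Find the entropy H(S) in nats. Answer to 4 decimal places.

1.0792 nats

H(S) = −Σ p·ln p.
  −(0.26)·ln(0.26) = 0.35024
  −(0.32)·ln(0.32) = 0.36462
  −(0.42)·ln(0.42) = 0.36435
Sum: 0.35024 + 0.36462 + 0.36435 = 1.0792 nats.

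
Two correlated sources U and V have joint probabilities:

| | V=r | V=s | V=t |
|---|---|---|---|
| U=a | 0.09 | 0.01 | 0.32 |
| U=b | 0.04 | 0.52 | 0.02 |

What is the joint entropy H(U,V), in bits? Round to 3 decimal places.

H(U,V) = −Σ p(x,y)·log₂ p(x,y) over all 6 cells.
  cell (a,r): −0.09·log₂0.09 = 0.3127
  cell (a,s): −0.01·log₂0.01 = 0.0664
  cell (a,t): −0.32·log₂0.32 = 0.5260
  cell (b,r): −0.04·log₂0.04 = 0.1858
  cell (b,s): −0.52·log₂0.52 = 0.4906
  cell (b,t): −0.02·log₂0.02 = 0.1129
Sum = 1.694 bits.

1.694 bits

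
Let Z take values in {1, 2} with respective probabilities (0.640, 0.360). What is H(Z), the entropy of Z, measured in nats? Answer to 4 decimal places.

H(Z) = −Σ p·ln p.
  −(0.640)·ln(0.640) = 0.28562
  −(0.360)·ln(0.360) = 0.36779
Sum: 0.28562 + 0.36779 = 0.6534 nats.

0.6534 nats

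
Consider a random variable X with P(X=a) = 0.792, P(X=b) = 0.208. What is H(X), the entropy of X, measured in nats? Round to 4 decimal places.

H(X) = −Σ p·ln p.
  −(0.792)·ln(0.792) = 0.18469
  −(0.208)·ln(0.208) = 0.32661
Sum: 0.18469 + 0.32661 = 0.5113 nats.

0.5113 nats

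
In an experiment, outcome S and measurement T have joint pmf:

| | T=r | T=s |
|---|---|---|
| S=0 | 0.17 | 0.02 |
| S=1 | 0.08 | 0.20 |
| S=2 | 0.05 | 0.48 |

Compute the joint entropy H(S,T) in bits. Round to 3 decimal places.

2.028 bits

H(S,T) = −Σ p(x,y)·log₂ p(x,y) over all 6 cells.
  cell (0,r): −0.17·log₂0.17 = 0.4346
  cell (0,s): −0.02·log₂0.02 = 0.1129
  cell (1,r): −0.08·log₂0.08 = 0.2915
  cell (1,s): −0.20·log₂0.20 = 0.4644
  cell (2,r): −0.05·log₂0.05 = 0.2161
  cell (2,s): −0.48·log₂0.48 = 0.5083
Sum = 2.028 bits.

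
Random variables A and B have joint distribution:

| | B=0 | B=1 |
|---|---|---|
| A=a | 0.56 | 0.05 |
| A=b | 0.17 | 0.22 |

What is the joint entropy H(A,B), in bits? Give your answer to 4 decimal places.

1.5997 bits

H(A,B) = −Σ p(x,y)·log₂ p(x,y) over all 4 cells.
  cell (a,0): −0.56·log₂0.56 = 0.46844
  cell (a,1): −0.05·log₂0.05 = 0.21610
  cell (b,0): −0.17·log₂0.17 = 0.43459
  cell (b,1): −0.22·log₂0.22 = 0.48057
Sum = 1.5997 bits.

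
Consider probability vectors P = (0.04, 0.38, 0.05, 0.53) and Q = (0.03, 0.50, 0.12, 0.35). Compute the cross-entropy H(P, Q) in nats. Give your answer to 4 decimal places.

H(P,Q) = −Σ p·ln q.
  −0.04·ln(0.03) = 0.14026
  −0.38·ln(0.50) = 0.26340
  −0.05·ln(0.12) = 0.10601
  −0.53·ln(0.35) = 0.55641
H(P,Q) = 1.0661 nats.

1.0661 nats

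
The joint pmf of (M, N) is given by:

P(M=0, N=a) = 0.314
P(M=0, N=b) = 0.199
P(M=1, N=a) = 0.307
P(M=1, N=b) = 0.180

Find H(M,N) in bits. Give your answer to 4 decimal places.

1.9566 bits

H(M,N) = −Σ p(x,y)·log₂ p(x,y) over all 4 cells.
  cell (0,a): −0.314·log₂0.314 = 0.52475
  cell (0,b): −0.199·log₂0.199 = 0.46350
  cell (1,a): −0.307·log₂0.307 = 0.52303
  cell (1,b): −0.180·log₂0.180 = 0.44531
Sum = 1.9566 bits.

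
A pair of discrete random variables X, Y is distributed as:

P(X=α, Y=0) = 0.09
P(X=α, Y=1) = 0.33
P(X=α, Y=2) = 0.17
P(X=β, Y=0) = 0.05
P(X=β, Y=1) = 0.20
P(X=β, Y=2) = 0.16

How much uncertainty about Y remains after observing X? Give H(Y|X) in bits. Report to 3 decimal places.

Marginals: p(X) = (0.5900, 0.4100), p(Y) = (0.1400, 0.5300, 0.3300).
H(Y|X) = Σ p(X) · H(Y|X=·).
  X=α: p=0.5900, H(Y|X=α) = 1.3999
  X=β: p=0.4100, H(Y|X=β) = 1.4052
Weighted sum = 1.402 bits.

1.402 bits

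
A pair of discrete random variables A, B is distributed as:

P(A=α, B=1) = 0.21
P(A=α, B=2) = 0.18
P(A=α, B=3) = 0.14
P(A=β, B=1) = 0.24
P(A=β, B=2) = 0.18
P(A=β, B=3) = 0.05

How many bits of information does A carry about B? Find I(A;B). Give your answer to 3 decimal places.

Marginals: p(A) = (0.5300, 0.4700), p(B) = (0.4500, 0.3600, 0.1900).
I(A;B) = Σ p(x,y)·log₂[p(x,y)/(p(x)p(y))].
  (α,1): 0.21·log₂(0.8805) = -0.0386
  (α,2): 0.18·log₂(0.9434) = -0.0151
  (α,3): 0.14·log₂(1.3903) = 0.0666
  (β,1): 0.24·log₂(1.1348) = 0.0438
  (β,2): 0.18·log₂(1.0638) = 0.0161
  (β,3): 0.05·log₂(0.5599) = -0.0418
Sum = 0.031 bits.

0.031 bits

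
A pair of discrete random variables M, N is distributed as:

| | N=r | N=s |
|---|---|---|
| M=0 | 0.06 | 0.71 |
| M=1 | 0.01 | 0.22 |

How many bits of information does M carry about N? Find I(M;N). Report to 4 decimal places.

0.0026 bits

Marginals: p(M) = (0.7700, 0.2300), p(N) = (0.0700, 0.9300).
I(M;N) = Σ p(x,y)·log₂[p(x,y)/(p(x)p(y))].
  (0,r): 0.06·log₂(1.1132) = 0.00928
  (0,s): 0.71·log₂(0.9915) = -0.00876
  (1,r): 0.01·log₂(0.6211) = -0.00687
  (1,s): 0.22·log₂(1.0285) = 0.00892
Sum = 0.0026 bits.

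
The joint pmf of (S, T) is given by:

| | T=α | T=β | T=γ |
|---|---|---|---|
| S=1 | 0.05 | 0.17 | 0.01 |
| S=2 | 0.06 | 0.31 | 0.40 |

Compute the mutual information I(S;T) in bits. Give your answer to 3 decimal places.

Marginals: p(S) = (0.2300, 0.7700), p(T) = (0.1100, 0.4800, 0.4100).
I(S;T) = H(S) + H(T) − H(S,T).
H(S) = 0.7780, H(T) = 1.3859, H(S,T) = 2.0132.
I(S;T) = 0.7780 + 1.3859 − 2.0132 = 0.151 bits.

0.151 bits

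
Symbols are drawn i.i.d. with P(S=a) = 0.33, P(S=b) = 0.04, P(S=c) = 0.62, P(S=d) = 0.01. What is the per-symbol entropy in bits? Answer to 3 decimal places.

H(S) = −Σ p·log₂ p.
  −(0.33)·log₂(0.33) = 0.5278
  −(0.04)·log₂(0.04) = 0.1858
  −(0.62)·log₂(0.62) = 0.4276
  −(0.01)·log₂(0.01) = 0.0664
Sum: 0.5278 + 0.1858 + 0.4276 + 0.0664 = 1.208 bits.

1.208 bits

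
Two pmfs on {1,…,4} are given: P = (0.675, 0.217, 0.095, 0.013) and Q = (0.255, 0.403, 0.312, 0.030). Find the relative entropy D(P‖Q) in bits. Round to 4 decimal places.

0.5755 bits

D(P‖Q) = Σ p·log₂(p/q).
  0.675·log₂(0.675/0.255) = 0.94796
  0.217·log₂(0.217/0.403) = -0.19380
  0.095·log₂(0.095/0.312) = -0.16298
  0.013·log₂(0.013/0.030) = -0.01568
D(P‖Q) = 0.5755 bits.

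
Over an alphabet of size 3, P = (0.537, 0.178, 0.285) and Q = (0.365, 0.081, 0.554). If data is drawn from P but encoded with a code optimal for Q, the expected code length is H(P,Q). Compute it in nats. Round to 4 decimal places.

1.1569 nats

H(P,Q) = −Σ p·ln q.
  −0.537·ln(0.365) = 0.54122
  −0.178·ln(0.081) = 0.44737
  −0.285·ln(0.554) = 0.16832
H(P,Q) = 1.1569 nats.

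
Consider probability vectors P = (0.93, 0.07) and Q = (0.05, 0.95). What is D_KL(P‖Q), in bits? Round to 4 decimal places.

D(P‖Q) = Σ p·log₂(p/q).
  0.93·log₂(0.93/0.05) = 3.92202
  0.07·log₂(0.07/0.95) = -0.26338
D(P‖Q) = 3.6586 bits.

3.6586 bits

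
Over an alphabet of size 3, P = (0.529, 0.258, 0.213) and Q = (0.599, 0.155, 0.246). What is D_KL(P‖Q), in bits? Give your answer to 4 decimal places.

0.0506 bits

D(P‖Q) = Σ p·log₂(p/q).
  0.529·log₂(0.529/0.599) = -0.09484
  0.258·log₂(0.258/0.155) = 0.18966
  0.213·log₂(0.213/0.246) = -0.04426
D(P‖Q) = 0.0506 bits.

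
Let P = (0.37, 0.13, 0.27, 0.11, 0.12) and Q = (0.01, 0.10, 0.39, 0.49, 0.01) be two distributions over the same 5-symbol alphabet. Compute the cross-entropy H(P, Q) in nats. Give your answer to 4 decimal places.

H(P,Q) = −Σ p·ln q.
  −0.37·ln(0.01) = 1.70391
  −0.13·ln(0.10) = 0.29934
  −0.27·ln(0.39) = 0.25423
  −0.11·ln(0.49) = 0.07847
  −0.12·ln(0.01) = 0.55262
H(P,Q) = 2.8886 nats.

2.8886 nats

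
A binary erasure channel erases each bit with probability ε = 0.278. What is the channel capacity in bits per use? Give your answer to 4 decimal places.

0.7220 bits

Binary erasure channel: capacity C = 1 − ε.
C = 1 − 0.278 = 0.7220 bits per channel use.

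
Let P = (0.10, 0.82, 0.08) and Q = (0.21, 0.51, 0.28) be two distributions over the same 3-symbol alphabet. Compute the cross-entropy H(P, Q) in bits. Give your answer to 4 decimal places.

H(P,Q) = −Σ p·log₂ q.
  −0.10·log₂(0.21) = 0.22515
  −0.82·log₂(0.51) = 0.79657
  −0.08·log₂(0.28) = 0.14692
H(P,Q) = 1.1686 bits.

1.1686 bits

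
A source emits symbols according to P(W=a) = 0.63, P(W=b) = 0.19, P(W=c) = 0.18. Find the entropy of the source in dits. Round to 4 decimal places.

H(W) = −Σ p·log₁₀ p.
  −(0.63)·log₁₀(0.63) = 0.12642
  −(0.19)·log₁₀(0.19) = 0.13704
  −(0.18)·log₁₀(0.18) = 0.13405
Sum: 0.12642 + 0.13704 + 0.13405 = 0.3975 dits.

0.3975 dits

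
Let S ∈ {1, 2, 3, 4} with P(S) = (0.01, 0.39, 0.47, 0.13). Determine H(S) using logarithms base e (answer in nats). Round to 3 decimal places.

1.033 nats

H(S) = −Σ p·ln p.
  −(0.01)·ln(0.01) = 0.0461
  −(0.39)·ln(0.39) = 0.3672
  −(0.47)·ln(0.47) = 0.3549
  −(0.13)·ln(0.13) = 0.2652
Sum: 0.0461 + 0.3672 + 0.3549 + 0.2652 = 1.033 nats.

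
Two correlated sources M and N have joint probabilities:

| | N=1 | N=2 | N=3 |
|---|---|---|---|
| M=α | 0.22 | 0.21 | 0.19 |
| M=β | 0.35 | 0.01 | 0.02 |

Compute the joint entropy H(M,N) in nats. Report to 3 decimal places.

1.468 nats

H(M,N) = −Σ p(x,y)·ln p(x,y) over all 6 cells.
  cell (α,1): −0.22·ln0.22 = 0.3331
  cell (α,2): −0.21·ln0.21 = 0.3277
  cell (α,3): −0.19·ln0.19 = 0.3155
  cell (β,1): −0.35·ln0.35 = 0.3674
  cell (β,2): −0.01·ln0.01 = 0.0461
  cell (β,3): −0.02·ln0.02 = 0.0782
Sum = 1.468 nats.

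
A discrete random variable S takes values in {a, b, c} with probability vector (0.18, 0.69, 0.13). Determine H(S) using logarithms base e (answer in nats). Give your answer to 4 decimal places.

H(S) = −Σ p·ln p.
  −(0.18)·ln(0.18) = 0.30866
  −(0.69)·ln(0.69) = 0.25603
  −(0.13)·ln(0.13) = 0.26523
Sum: 0.30866 + 0.25603 + 0.26523 = 0.8299 nats.

0.8299 nats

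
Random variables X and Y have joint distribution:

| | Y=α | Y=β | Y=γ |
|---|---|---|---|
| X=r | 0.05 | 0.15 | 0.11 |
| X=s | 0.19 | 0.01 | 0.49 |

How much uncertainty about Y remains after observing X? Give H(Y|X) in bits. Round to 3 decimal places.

Marginals: p(X) = (0.3100, 0.6900), p(Y) = (0.2400, 0.1600, 0.6000).
H(Y|X) = Σ p(X) · H(Y|X=·).
  X=r: p=0.3100, H(Y|X=r) = 1.4617
  X=s: p=0.6900, H(Y|X=s) = 0.9515
Weighted sum = 1.110 bits.

1.110 bits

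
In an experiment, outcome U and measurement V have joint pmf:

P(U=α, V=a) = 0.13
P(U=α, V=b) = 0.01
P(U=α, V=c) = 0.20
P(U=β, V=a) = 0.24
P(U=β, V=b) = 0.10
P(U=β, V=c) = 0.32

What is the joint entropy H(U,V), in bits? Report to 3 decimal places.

2.266 bits

H(U,V) = −Σ p(x,y)·log₂ p(x,y) over all 6 cells.
  cell (α,a): −0.13·log₂0.13 = 0.3826
  cell (α,b): −0.01·log₂0.01 = 0.0664
  cell (α,c): −0.20·log₂0.20 = 0.4644
  cell (β,a): −0.24·log₂0.24 = 0.4941
  cell (β,b): −0.10·log₂0.10 = 0.3322
  cell (β,c): −0.32·log₂0.32 = 0.5260
Sum = 2.266 bits.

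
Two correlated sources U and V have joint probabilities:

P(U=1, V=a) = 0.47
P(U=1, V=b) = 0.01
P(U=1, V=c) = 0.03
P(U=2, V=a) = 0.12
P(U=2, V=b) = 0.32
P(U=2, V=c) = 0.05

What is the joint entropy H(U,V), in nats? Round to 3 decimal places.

1.275 nats

H(U,V) = −Σ p(x,y)·ln p(x,y) over all 6 cells.
  cell (1,a): −0.47·ln0.47 = 0.3549
  cell (1,b): −0.01·ln0.01 = 0.0461
  cell (1,c): −0.03·ln0.03 = 0.1052
  cell (2,a): −0.12·ln0.12 = 0.2544
  cell (2,b): −0.32·ln0.32 = 0.3646
  cell (2,c): −0.05·ln0.05 = 0.1498
Sum = 1.275 nats.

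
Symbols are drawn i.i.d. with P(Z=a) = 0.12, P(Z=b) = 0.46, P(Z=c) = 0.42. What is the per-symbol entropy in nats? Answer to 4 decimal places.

H(Z) = −Σ p·ln p.
  −(0.12)·ln(0.12) = 0.25443
  −(0.46)·ln(0.46) = 0.35720
  −(0.42)·ln(0.42) = 0.36435
Sum: 0.25443 + 0.35720 + 0.36435 = 0.9760 nats.

0.9760 nats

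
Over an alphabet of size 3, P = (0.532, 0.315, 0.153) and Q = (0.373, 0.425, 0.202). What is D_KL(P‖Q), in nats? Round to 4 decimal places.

0.0520 nats

D(P‖Q) = Σ p·ln(p/q).
  0.532·ln(0.532/0.373) = 0.18889
  0.315·ln(0.315/0.425) = -0.09435
  0.153·ln(0.153/0.202) = -0.04251
D(P‖Q) = 0.0520 nats.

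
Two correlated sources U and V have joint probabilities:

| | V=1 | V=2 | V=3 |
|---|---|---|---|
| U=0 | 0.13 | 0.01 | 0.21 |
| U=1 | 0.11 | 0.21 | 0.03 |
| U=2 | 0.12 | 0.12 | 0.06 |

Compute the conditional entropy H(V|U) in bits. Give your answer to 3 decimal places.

Marginals: p(U) = (0.3500, 0.3500, 0.3000), p(V) = (0.3600, 0.3400, 0.3000).
H(V|U) = Σ p(U) · H(V|U=·).
  U=0: p=0.3500, H(V|U=0) = 1.1194
  U=1: p=0.3500, H(V|U=1) = 1.2708
  U=2: p=0.3000, H(V|U=2) = 1.5219
Weighted sum = 1.293 bits.

1.293 bits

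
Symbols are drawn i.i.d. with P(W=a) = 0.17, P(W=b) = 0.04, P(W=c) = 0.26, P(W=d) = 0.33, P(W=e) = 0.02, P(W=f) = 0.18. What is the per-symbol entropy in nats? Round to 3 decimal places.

H(W) = −Σ p·ln p.
  −(0.17)·ln(0.17) = 0.3012
  −(0.04)·ln(0.04) = 0.1288
  −(0.26)·ln(0.26) = 0.3502
  −(0.33)·ln(0.33) = 0.3659
  −(0.02)·ln(0.02) = 0.0782
  −(0.18)·ln(0.18) = 0.3087
Sum: 0.3012 + 0.1288 + 0.3502 + 0.3659 + 0.0782 + 0.3087 = 1.533 nats.

1.533 nats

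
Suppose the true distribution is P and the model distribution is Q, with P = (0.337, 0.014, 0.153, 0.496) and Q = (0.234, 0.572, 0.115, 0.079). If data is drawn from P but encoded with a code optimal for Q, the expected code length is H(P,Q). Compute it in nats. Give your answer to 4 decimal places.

2.0872 nats

H(P,Q) = −Σ p·ln q.
  −0.337·ln(0.234) = 0.48947
  −0.014·ln(0.572) = 0.00782
  −0.153·ln(0.115) = 0.33091
  −0.496·ln(0.079) = 1.25900
H(P,Q) = 2.0872 nats.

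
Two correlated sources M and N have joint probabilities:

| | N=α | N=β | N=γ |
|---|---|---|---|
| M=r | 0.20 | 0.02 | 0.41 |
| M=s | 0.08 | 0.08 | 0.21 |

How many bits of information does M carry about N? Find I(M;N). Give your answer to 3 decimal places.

Marginals: p(M) = (0.6300, 0.3700), p(N) = (0.2800, 0.1000, 0.6200).
I(M;N) = Σ p(x,y)·log₂[p(x,y)/(p(x)p(y))].
  (r,α): 0.20·log₂(1.1338) = 0.0362
  (r,β): 0.02·log₂(0.3175) = -0.0331
  (r,γ): 0.41·log₂(1.0497) = 0.0287
  (s,α): 0.08·log₂(0.7722) = -0.0298
  (s,β): 0.08·log₂(2.1622) = 0.0890
  (s,γ): 0.21·log₂(0.9154) = -0.0268
Sum = 0.064 bits.

0.064 bits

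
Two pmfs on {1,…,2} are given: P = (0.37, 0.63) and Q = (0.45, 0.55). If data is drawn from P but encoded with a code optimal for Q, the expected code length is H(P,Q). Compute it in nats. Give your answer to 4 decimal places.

0.6721 nats

H(P,Q) = −Σ p·ln q.
  −0.37·ln(0.45) = 0.29545
  −0.63·ln(0.55) = 0.37664
H(P,Q) = 0.6721 nats.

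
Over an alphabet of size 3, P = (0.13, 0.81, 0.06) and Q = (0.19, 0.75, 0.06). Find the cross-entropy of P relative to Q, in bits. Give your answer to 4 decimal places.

0.8912 bits

H(P,Q) = −Σ p·log₂ q.
  −0.13·log₂(0.19) = 0.31147
  −0.81·log₂(0.75) = 0.33618
  −0.06·log₂(0.06) = 0.24353
H(P,Q) = 0.8912 bits.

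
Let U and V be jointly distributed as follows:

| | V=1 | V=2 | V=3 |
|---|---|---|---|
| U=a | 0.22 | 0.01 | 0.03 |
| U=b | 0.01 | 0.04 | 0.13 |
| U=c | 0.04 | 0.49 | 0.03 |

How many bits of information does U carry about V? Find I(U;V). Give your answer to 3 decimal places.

Marginals: p(U) = (0.2600, 0.1800, 0.5600), p(V) = (0.2700, 0.5400, 0.1900).
I(U;V) = Σ p(x,y)·log₂[p(x,y)/(p(x)p(y))].
  (a,1): 0.22·log₂(3.1339) = 0.3626
  (a,2): 0.01·log₂(0.0712) = -0.0381
  (a,3): 0.03·log₂(0.6073) = -0.0216
  (b,1): 0.01·log₂(0.2058) = -0.0228
  (b,2): 0.04·log₂(0.4115) = -0.0512
  (b,3): 0.13·log₂(3.8012) = 0.2504
  (c,1): 0.04·log₂(0.2646) = -0.0767
  (c,2): 0.49·log₂(1.6204) = 0.3412
  (c,3): 0.03·log₂(0.2820) = -0.0548
Sum = 0.689 bits.

0.689 bits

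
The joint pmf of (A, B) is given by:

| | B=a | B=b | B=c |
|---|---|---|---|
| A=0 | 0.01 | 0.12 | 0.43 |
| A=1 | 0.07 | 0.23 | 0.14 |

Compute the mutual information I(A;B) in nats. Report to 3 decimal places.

0.113 nats

Marginals: p(A) = (0.5600, 0.4400), p(B) = (0.0800, 0.3500, 0.5700).
I(A;B) = H(A) + H(B) − H(A,B).
H(A) = 0.6859, H(B) = 0.8899, H(A,B) = 1.4628.
I(A;B) = 0.6859 + 0.8899 − 1.4628 = 0.113 nats.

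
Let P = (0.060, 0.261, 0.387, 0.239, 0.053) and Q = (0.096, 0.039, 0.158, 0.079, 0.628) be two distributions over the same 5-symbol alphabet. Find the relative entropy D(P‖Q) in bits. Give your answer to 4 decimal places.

D(P‖Q) = Σ p·log₂(p/q).
  0.060·log₂(0.060/0.096) = -0.04068
  0.261·log₂(0.261/0.039) = 0.71579
  0.387·log₂(0.387/0.158) = 0.50016
  0.239·log₂(0.239/0.079) = 0.38170
  0.053·log₂(0.053/0.628) = -0.18904
D(P‖Q) = 1.3679 bits.

1.3679 bits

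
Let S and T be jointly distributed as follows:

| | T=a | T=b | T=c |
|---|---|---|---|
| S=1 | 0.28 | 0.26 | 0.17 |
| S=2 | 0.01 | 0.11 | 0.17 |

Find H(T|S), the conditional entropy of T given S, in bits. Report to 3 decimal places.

Chain rule: H(T|S) = H(S,T) − H(S).
Marginals: p(S) = (0.7100, 0.2900), p(T) = (0.2900, 0.3700, 0.3400).
H(S,T) = 2.3054 bits; H(S) = 0.8687 bits.
H(T|S) = 2.3054 − 0.8687 = 1.437 bits.

1.437 bits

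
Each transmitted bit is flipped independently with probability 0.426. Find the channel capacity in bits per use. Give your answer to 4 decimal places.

0.0159 bits

Binary symmetric channel: C = 1 − h₂(ε) where h₂ is the binary entropy function.
h₂(0.426) = −0.426·log₂0.426 − 0.574·log₂0.574 = 0.9841.
C = 1 − 0.9841 = 0.0159 bits per channel use.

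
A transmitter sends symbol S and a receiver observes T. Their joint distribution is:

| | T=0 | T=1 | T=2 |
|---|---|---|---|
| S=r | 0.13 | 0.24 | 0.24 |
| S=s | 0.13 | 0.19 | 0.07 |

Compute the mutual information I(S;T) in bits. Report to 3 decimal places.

0.040 bits

Marginals: p(S) = (0.6100, 0.3900), p(T) = (0.2600, 0.4300, 0.3100).
I(S;T) = Σ p(x,y)·log₂[p(x,y)/(p(x)p(y))].
  (r,0): 0.13·log₂(0.8197) = -0.0373
  (r,1): 0.24·log₂(0.9150) = -0.0308
  (r,2): 0.24·log₂(1.2692) = 0.0825
  (s,0): 0.13·log₂(1.2821) = 0.0466
  (s,1): 0.19·log₂(1.1330) = 0.0342
  (s,2): 0.07·log₂(0.5790) = -0.0552
Sum = 0.040 bits.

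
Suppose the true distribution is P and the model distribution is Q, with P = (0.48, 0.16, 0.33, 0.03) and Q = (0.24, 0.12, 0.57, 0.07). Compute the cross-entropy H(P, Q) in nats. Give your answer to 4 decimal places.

1.2895 nats

H(P,Q) = −Σ p·ln q.
  −0.48·ln(0.24) = 0.68502
  −0.16·ln(0.12) = 0.33924
  −0.33·ln(0.57) = 0.18550
  −0.03·ln(0.07) = 0.07978
H(P,Q) = 1.2895 nats.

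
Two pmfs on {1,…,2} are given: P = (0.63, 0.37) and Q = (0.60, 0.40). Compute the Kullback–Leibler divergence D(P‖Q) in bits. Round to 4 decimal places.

0.0027 bits

D(P‖Q) = Σ p·log₂(p/q).
  0.63·log₂(0.63/0.60) = 0.04435
  0.37·log₂(0.37/0.40) = -0.04162
D(P‖Q) = 0.0027 bits.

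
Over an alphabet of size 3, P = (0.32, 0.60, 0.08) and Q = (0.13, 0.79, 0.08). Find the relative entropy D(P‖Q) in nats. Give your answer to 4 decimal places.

0.1232 nats

D(P‖Q) = Σ p·ln(p/q).
  0.32·ln(0.32/0.13) = 0.28825
  0.60·ln(0.60/0.79) = -0.16506
  0.08·ln(0.08/0.08) = 0.00000
D(P‖Q) = 0.1232 nats.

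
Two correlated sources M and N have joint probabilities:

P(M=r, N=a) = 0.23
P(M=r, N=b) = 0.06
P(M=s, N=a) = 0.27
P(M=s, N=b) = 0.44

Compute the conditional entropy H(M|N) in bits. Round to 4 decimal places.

0.7624 bits

Chain rule: H(M|N) = H(M,N) − H(N).
Marginals: p(M) = (0.2900, 0.7100), p(N) = (0.5000, 0.5000).
H(M,N) = 1.7624 bits; H(N) = 1.0000 bits.
H(M|N) = 1.7624 − 1.0000 = 0.7624 bits.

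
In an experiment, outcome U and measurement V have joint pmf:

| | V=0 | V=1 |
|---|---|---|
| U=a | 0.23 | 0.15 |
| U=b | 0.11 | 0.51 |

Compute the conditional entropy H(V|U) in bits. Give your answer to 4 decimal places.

Chain rule: H(V|U) = H(U,V) − H(U).
Marginals: p(U) = (0.3800, 0.6200), p(V) = (0.3400, 0.6600).
H(U,V) = 1.7439 bits; H(U) = 0.9580 bits.
H(V|U) = 1.7439 − 0.9580 = 0.7859 bits.

0.7859 bits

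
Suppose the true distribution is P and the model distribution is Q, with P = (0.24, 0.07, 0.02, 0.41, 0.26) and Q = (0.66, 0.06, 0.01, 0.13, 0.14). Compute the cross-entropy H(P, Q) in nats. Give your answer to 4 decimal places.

H(P,Q) = −Σ p·ln q.
  −0.24·ln(0.66) = 0.09972
  −0.07·ln(0.06) = 0.19694
  −0.02·ln(0.01) = 0.09210
  −0.41·ln(0.13) = 0.83649
  −0.26·ln(0.14) = 0.51119
H(P,Q) = 1.7364 nats.

1.7364 nats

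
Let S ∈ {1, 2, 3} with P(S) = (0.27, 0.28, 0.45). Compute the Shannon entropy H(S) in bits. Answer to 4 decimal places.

1.5426 bits

H(S) = −Σ p·log₂ p.
  −(0.27)·log₂(0.27) = 0.51002
  −(0.28)·log₂(0.28) = 0.51422
  −(0.45)·log₂(0.45) = 0.51840
Sum: 0.51002 + 0.51422 + 0.51840 = 1.5426 bits.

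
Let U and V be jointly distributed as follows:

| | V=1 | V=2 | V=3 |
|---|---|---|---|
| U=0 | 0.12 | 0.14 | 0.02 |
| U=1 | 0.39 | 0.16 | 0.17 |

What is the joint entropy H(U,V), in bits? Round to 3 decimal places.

H(U,V) = −Σ p(x,y)·log₂ p(x,y) over all 6 cells.
  cell (0,1): −0.12·log₂0.12 = 0.3671
  cell (0,2): −0.14·log₂0.14 = 0.3971
  cell (0,3): −0.02·log₂0.02 = 0.1129
  cell (1,1): −0.39·log₂0.39 = 0.5298
  cell (1,2): −0.16·log₂0.16 = 0.4230
  cell (1,3): −0.17·log₂0.17 = 0.4346
Sum = 2.264 bits.

2.264 bits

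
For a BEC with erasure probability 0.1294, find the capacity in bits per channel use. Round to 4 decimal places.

Binary erasure channel: capacity C = 1 − ε.
C = 1 − 0.1294 = 0.8706 bits per channel use.

0.8706 bits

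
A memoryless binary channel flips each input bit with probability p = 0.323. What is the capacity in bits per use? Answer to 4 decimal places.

0.0924 bits

Binary symmetric channel: C = 1 − h₂(ε) where h₂ is the binary entropy function.
h₂(0.323) = −0.323·log₂0.323 − 0.677·log₂0.677 = 0.9076.
C = 1 − 0.9076 = 0.0924 bits per channel use.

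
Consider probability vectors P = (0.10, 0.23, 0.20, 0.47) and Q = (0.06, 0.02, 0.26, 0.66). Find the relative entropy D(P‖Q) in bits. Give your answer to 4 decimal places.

0.5782 bits

D(P‖Q) = Σ p·log₂(p/q).
  0.10·log₂(0.10/0.06) = 0.07370
  0.23·log₂(0.23/0.02) = 0.81042
  0.20·log₂(0.20/0.26) = -0.07570
  0.47·log₂(0.47/0.66) = -0.23021
D(P‖Q) = 0.5782 bits.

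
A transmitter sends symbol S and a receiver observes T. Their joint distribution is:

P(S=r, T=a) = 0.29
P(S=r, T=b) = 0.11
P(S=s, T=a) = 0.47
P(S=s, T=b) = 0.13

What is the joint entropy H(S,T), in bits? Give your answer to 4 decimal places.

H(S,T) = −Σ p(x,y)·log₂ p(x,y) over all 4 cells.
  cell (r,a): −0.29·log₂0.29 = 0.51790
  cell (r,b): −0.11·log₂0.11 = 0.35029
  cell (s,a): −0.47·log₂0.47 = 0.51196
  cell (s,b): −0.13·log₂0.13 = 0.38264
Sum = 1.7628 bits.

1.7628 bits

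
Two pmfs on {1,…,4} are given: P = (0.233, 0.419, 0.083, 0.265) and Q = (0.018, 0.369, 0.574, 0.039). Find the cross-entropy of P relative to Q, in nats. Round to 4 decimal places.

2.2596 nats

H(P,Q) = −Σ p·ln q.
  −0.233·ln(0.018) = 0.93605
  −0.419·ln(0.369) = 0.41773
  −0.083·ln(0.574) = 0.04608
  −0.265·ln(0.039) = 0.85971
H(P,Q) = 2.2596 nats.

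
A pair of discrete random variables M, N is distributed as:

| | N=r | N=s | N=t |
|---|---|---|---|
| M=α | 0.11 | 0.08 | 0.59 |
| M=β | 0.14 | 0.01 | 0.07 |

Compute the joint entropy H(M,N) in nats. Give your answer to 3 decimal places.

1.264 nats

H(M,N) = −Σ p(x,y)·ln p(x,y) over all 6 cells.
  cell (α,r): −0.11·ln0.11 = 0.2428
  cell (α,s): −0.08·ln0.08 = 0.2021
  cell (α,t): −0.59·ln0.59 = 0.3113
  cell (β,r): −0.14·ln0.14 = 0.2753
  cell (β,s): −0.01·ln0.01 = 0.0461
  cell (β,t): −0.07·ln0.07 = 0.1861
Sum = 1.264 nats.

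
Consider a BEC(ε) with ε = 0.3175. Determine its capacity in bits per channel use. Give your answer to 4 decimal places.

Binary erasure channel: capacity C = 1 − ε.
C = 1 − 0.3175 = 0.6825 bits per channel use.

0.6825 bits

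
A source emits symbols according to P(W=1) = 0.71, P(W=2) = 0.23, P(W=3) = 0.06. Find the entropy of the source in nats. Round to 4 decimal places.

0.7500 nats

H(W) = −Σ p·ln p.
  −(0.71)·ln(0.71) = 0.24317
  −(0.23)·ln(0.23) = 0.33803
  −(0.06)·ln(0.06) = 0.16880
Sum: 0.24317 + 0.33803 + 0.16880 = 0.7500 nats.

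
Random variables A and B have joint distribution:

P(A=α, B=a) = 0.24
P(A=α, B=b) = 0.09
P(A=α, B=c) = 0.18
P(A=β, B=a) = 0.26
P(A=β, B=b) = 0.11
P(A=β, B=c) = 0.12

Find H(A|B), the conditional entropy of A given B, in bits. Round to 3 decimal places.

Chain rule: H(A|B) = H(A,B) − H(B).
Marginals: p(A) = (0.5100, 0.4900), p(B) = (0.5000, 0.2000, 0.3000).
H(A,B) = 2.4747 bits; H(B) = 1.4855 bits.
H(A|B) = 2.4747 − 1.4855 = 0.989 bits.

0.989 bits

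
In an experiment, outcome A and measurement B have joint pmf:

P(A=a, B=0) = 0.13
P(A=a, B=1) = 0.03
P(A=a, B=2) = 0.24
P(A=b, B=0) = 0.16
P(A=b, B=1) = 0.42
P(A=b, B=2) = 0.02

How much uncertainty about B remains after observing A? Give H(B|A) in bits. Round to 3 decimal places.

Marginals: p(A) = (0.4000, 0.6000), p(B) = (0.2900, 0.4500, 0.2600).
H(B|A) = Σ p(A) · H(B|A=·).
  A=a: p=0.4000, H(B|A=a) = 1.2494
  A=b: p=0.6000, H(B|A=b) = 1.0323
Weighted sum = 1.119 bits.

1.119 bits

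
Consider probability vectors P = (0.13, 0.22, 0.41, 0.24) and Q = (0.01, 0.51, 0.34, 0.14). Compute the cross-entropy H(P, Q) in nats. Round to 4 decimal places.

H(P,Q) = −Σ p·ln q.
  −0.13·ln(0.01) = 0.59867
  −0.22·ln(0.51) = 0.14814
  −0.41·ln(0.34) = 0.44231
  −0.24·ln(0.14) = 0.47187
H(P,Q) = 1.6610 nats.

1.6610 nats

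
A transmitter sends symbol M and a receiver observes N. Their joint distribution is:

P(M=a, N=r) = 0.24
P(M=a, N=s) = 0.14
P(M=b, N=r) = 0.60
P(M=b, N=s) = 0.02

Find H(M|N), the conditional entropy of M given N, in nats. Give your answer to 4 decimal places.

Chain rule: H(M|N) = H(M,N) − H(N).
Marginals: p(M) = (0.3800, 0.6200), p(N) = (0.8400, 0.1600).
H(M,N) = 1.0025 nats; H(N) = 0.4397 nats.
H(M|N) = 1.0025 − 0.4397 = 0.5628 nats.

0.5628 nats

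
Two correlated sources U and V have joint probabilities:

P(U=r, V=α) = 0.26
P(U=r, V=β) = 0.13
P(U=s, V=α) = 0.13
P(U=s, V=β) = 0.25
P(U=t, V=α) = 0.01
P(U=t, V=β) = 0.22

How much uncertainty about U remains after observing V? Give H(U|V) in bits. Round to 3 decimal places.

Marginals: p(U) = (0.3900, 0.3800, 0.2300), p(V) = (0.4000, 0.6000).
H(U|V) = Σ p(V) · H(U|V=·).
  V=α: p=0.4000, H(U|V=α) = 1.0640
  V=β: p=0.6000, H(U|V=β) = 1.5351
Weighted sum = 1.347 bits.

1.347 bits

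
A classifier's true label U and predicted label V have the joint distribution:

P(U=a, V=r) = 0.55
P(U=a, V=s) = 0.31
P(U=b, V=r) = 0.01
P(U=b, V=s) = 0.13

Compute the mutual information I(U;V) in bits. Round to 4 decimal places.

Marginals: p(U) = (0.8600, 0.1400), p(V) = (0.5600, 0.4400).
I(U;V) = Σ p(x,y)·log₂[p(x,y)/(p(x)p(y))].
  (a,r): 0.55·log₂(1.1420) = 0.10538
  (a,s): 0.31·log₂(0.8192) = -0.08917
  (b,r): 0.01·log₂(0.1276) = -0.02971
  (b,s): 0.13·log₂(2.1104) = 0.14008
Sum = 0.1266 bits.

0.1266 bits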